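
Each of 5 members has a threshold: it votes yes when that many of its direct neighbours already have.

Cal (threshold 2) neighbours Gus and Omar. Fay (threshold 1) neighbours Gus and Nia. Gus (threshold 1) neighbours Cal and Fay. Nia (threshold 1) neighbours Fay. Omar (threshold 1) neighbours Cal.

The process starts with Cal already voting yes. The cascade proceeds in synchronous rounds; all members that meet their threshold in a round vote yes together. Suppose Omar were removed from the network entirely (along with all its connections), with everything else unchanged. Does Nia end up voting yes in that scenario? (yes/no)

With Omar removed:
Round 1 — Cal votes yes (initial).
Round 2 — checking thresholds:
  Gus: 1 of 2 neighbours ≥ 1, votes yes.
Round 3 — checking thresholds:
  Fay: 1 of 2 neighbours ≥ 1, votes yes.
Round 4 — checking thresholds:
  Nia: 1 of 1 neighbours ≥ 1, votes yes.
Round 5 — no new yes votes; cascade stops.

yes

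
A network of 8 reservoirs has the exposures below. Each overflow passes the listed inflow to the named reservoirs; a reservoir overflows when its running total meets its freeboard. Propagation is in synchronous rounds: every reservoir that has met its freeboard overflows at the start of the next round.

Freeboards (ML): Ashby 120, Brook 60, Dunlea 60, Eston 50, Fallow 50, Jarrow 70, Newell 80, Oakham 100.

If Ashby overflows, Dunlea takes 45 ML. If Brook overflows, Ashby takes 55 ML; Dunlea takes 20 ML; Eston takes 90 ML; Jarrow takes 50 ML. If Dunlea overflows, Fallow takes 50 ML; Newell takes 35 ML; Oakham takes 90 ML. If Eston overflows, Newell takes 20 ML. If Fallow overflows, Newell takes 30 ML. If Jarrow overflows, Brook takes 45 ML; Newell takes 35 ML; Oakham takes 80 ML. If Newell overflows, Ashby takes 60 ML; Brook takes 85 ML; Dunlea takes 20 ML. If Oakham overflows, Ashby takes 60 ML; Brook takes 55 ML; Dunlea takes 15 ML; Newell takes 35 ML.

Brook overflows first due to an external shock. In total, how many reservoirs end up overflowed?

2

Round 1 — Brook overflows (initial).
  Ashby: +55 → 55 < 120
  Dunlea: +20 → 20 < 60
  Eston: +90 → 90 ≥ 50
  Jarrow: +50 → 50 < 70
Round 2 — Eston overflows.
  Newell: +20 → 20 < 80
No further overflows.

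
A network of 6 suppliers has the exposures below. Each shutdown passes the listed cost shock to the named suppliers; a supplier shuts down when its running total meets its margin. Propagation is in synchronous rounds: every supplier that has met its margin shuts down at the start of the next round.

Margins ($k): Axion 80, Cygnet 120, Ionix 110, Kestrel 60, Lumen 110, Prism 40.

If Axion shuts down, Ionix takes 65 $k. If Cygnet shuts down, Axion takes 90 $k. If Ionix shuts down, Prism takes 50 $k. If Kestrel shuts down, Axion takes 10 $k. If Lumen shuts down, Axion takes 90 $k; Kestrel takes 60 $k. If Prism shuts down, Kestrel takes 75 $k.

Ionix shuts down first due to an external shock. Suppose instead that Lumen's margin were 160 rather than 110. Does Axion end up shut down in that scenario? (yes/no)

With Lumen's margin at 160:
Round 1 — Ionix shuts down (initial).
  Prism: +50 → 50 ≥ 40
Round 2 — Prism shuts down.
  Kestrel: +75 → 75 ≥ 60
Round 3 — Kestrel shuts down.
  Axion: +10 → 10 < 80
No further shutdowns.

no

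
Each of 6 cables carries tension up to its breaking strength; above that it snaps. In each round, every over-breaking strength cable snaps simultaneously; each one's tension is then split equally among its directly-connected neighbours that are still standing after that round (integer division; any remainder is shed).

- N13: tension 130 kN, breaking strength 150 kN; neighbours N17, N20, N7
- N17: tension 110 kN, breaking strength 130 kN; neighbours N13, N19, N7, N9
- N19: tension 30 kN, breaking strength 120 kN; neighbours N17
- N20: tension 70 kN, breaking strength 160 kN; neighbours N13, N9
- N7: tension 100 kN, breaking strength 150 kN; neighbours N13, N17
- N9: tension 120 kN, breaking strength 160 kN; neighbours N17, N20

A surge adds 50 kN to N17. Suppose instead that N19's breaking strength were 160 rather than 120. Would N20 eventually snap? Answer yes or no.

With N19's breaking strength at 160:
Round 1 — N17 at 160 > 130. N17 snaps.
  N17 sheds 160 kN to N13, N19, N7, N9: 40 each.
    N13: 130+40 = 170 > 150
    N19: 30+40 = 70 ≤ 160
    N7: 100+40 = 140 ≤ 150
    N9: 120+40 = 160 ≤ 160
Round 2 — N13 snaps.
  N13 sheds 170 kN to N20, N7: 85 each.
    N20: 70+85 = 155 ≤ 160
    N7: 140+85 = 225 > 150
Round 3 — N7 snaps.
  N7 sheds 225 kN: no online neighbours, lost.
No further breaks.

no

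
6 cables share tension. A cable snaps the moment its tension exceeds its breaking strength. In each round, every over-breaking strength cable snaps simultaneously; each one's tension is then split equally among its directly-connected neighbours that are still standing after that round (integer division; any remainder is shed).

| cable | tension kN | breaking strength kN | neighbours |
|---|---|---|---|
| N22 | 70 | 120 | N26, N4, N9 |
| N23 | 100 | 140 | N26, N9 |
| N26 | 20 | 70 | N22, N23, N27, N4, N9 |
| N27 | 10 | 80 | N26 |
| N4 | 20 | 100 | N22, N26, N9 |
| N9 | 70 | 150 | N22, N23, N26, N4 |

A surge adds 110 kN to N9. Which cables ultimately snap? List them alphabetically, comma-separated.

N22, N23, N26, N4, N9

Round 1 — N9 at 180 > 150. N9 snaps.
  N9 sheds 180 kN to N22, N23, N26, N4: 45 each.
    N22: 70+45 = 115 ≤ 120
    N23: 100+45 = 145 > 140
    N26: 20+45 = 65 ≤ 70
    N4: 20+45 = 65 ≤ 100
Round 2 — N23 snaps.
  N23 sheds 145 kN to N26: 145 each.
    N26: 65+145 = 210 > 70
Round 3 — N26 snaps.
  N26 sheds 210 kN to N22, N27, N4: 70 each.
    N22: 115+70 = 185 > 120
    N27: 10+70 = 80 ≤ 80
    N4: 65+70 = 135 > 100
Round 4 — N22, N4 snap.
  N22 sheds 185 kN: no online neighbours, lost.
  N4 sheds 135 kN: no online neighbours, lost.
No further breaks.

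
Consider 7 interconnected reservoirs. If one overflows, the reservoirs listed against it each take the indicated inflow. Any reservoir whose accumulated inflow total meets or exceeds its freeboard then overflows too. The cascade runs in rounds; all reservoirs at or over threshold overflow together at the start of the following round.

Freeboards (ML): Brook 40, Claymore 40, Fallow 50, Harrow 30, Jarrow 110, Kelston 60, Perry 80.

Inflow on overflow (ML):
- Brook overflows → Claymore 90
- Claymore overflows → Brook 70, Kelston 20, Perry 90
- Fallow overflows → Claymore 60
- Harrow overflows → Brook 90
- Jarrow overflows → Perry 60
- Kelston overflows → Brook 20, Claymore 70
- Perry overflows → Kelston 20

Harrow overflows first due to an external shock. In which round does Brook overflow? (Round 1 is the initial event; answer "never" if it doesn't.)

2

Round 1 — Harrow overflows (initial).
  Brook: +90 → 90 ≥ 40
Round 2 — Brook overflows.
  Claymore: +90 → 90 ≥ 40
Round 3 — Claymore overflows.
  Kelston: +20 → 20 < 60
  Perry: +90 → 90 ≥ 80
Round 4 — Perry overflows.
  Kelston: +20 → 40 < 60
No further overflows.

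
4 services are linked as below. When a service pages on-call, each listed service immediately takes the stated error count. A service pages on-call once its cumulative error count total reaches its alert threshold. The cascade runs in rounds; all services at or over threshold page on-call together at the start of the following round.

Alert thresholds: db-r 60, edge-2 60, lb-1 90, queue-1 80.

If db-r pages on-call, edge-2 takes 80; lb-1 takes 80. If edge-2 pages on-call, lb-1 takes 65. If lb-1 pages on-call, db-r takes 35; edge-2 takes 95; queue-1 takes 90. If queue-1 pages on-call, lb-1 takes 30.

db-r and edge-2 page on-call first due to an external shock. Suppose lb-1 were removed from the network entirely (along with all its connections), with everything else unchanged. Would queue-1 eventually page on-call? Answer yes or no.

With lb-1 removed:
Round 1 — db-r, edge-2 page on-call (initial).
No further pages.

no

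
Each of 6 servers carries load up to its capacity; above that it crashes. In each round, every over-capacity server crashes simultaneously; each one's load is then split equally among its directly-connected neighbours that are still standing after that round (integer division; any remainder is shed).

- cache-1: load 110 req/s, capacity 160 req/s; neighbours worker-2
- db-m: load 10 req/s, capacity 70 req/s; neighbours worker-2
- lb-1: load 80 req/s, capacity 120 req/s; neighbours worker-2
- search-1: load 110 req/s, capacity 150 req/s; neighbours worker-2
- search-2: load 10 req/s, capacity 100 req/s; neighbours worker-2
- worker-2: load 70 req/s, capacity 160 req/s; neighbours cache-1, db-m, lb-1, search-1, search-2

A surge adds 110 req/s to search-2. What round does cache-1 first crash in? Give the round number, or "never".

Round 1 — search-2 at 120 > 100. search-2 crashes.
  search-2 sheds 120 req/s to worker-2: 120 each.
    worker-2: 70+120 = 190 > 160
Round 2 — worker-2 crashes.
  worker-2 sheds 190 req/s to cache-1, db-m, lb-1, search-1: 47 each (2 lost).
    cache-1: 110+47 = 157 ≤ 160
    db-m: 10+47 = 57 ≤ 70
    lb-1: 80+47 = 127 > 120
    search-1: 110+47 = 157 > 150
Round 3 — lb-1, search-1 crash.
  lb-1 sheds 127 req/s: no online neighbours, lost.
  search-1 sheds 157 req/s: no online neighbours, lost.
No further crashes.

never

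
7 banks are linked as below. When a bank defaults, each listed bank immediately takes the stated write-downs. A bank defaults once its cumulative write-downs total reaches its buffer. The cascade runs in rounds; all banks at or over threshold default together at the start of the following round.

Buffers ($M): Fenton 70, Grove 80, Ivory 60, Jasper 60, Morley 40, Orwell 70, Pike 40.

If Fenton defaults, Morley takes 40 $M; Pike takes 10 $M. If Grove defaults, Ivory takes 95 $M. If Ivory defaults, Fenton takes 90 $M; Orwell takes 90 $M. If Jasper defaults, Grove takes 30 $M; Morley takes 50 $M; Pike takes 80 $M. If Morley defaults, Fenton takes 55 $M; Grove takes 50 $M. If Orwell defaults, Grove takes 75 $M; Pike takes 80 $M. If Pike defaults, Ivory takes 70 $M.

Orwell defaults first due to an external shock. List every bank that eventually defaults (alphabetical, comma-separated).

Fenton, Grove, Ivory, Morley, Orwell, Pike

Round 1 — Orwell defaults (initial).
  Grove: +75 → 75 < 80
  Pike: +80 → 80 ≥ 40
Round 2 — Pike defaults.
  Ivory: +70 → 70 ≥ 60
Round 3 — Ivory defaults.
  Fenton: +90 → 90 ≥ 70
Round 4 — Fenton defaults.
  Morley: +40 → 40 ≥ 40
Round 5 — Morley defaults.
  Grove: +50 → 125 ≥ 80
Round 6 — Grove defaults.
No further defaults.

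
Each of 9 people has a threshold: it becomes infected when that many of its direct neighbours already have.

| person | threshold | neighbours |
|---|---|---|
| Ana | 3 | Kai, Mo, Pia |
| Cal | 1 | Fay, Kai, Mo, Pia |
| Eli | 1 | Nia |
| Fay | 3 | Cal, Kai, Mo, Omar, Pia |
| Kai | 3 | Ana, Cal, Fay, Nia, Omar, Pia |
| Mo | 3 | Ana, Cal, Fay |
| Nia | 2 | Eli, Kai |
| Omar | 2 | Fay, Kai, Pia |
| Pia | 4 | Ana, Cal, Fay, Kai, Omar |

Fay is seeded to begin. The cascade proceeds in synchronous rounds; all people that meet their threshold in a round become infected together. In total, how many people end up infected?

2

Round 1 — Fay becomes infected (initial).
Round 2 — checking thresholds:
  Cal: 1 of 4 neighbours ≥ 1, becomes infected.
  Kai: 1 of 6 neighbours < 3, not yet.
  Mo: 1 of 3 neighbours < 3, not yet.
  Omar: 1 of 3 neighbours < 2, not yet.
  Pia: 1 of 5 neighbours < 4, not yet.
Round 3 — no new infections; cascade stops.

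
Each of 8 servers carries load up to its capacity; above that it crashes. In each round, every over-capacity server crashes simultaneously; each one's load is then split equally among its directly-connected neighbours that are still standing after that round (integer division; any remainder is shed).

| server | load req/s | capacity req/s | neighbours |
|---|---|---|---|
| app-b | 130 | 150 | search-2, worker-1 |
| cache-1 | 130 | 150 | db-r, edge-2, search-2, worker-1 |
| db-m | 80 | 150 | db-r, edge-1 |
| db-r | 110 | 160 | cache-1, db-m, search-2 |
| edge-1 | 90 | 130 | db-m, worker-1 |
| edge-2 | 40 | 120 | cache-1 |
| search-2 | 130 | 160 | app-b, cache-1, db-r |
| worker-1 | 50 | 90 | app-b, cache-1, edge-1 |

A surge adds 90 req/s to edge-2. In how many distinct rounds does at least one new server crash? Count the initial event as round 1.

4

Round 1 — edge-2 at 130 > 120. edge-2 crashes.
  edge-2 sheds 130 req/s to cache-1: 130 each.
    cache-1: 130+130 = 260 > 150
Round 2 — cache-1 crashes.
  cache-1 sheds 260 req/s to db-r, search-2, worker-1: 86 each (2 lost).
    db-r: 110+86 = 196 > 160
    search-2: 130+86 = 216 > 160
    worker-1: 50+86 = 136 > 90
Round 3 — db-r, search-2, worker-1 crash.
  db-r sheds 196 req/s to db-m: 196 each.
    db-m: 80+196 = 276 > 150
  search-2 sheds 216 req/s to app-b: 216 each.
    app-b: 130+216 = 346 > 150
  worker-1 sheds 136 req/s to app-b, edge-1: 68 each.
    app-b: 346+68 = 414 > 150
    edge-1: 90+68 = 158 > 130
Round 4 — app-b, db-m, edge-1 crash.
  app-b sheds 414 req/s: no online neighbours, lost.
  db-m sheds 276 req/s: no online neighbours, lost.
  edge-1 sheds 158 req/s: no online neighbours, lost.
No further crashes.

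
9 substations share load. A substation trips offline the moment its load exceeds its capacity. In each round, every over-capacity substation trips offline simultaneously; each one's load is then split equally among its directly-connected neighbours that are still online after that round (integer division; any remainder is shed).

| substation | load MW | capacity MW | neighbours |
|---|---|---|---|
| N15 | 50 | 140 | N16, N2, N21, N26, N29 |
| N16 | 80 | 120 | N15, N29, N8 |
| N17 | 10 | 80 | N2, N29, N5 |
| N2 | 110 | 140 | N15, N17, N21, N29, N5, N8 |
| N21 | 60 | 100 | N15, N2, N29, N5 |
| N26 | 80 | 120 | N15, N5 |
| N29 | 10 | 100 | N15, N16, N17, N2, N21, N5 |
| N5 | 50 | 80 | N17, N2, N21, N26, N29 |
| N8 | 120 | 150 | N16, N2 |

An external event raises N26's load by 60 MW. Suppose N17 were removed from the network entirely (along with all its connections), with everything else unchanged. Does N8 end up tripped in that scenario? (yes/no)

yes

With N17 removed:
Round 1 — N26 at 140 > 120. N26 trips offline.
  N26 sheds 140 MW to N15, N5: 70 each.
    N15: 50+70 = 120 ≤ 140
    N5: 50+70 = 120 > 80
Round 2 — N5 trips offline.
  N5 sheds 120 MW to N2, N21, N29: 40 each.
    N2: 110+40 = 150 > 140
    N21: 60+40 = 100 ≤ 100
    N29: 10+40 = 50 ≤ 100
Round 3 — N2 trips offline.
  N2 sheds 150 MW to N15, N21, N29, N8: 37 each (2 lost).
    N15: 120+37 = 157 > 140
    N21: 100+37 = 137 > 100
    N29: 50+37 = 87 ≤ 100
    N8: 120+37 = 157 > 150
Round 4 — N15, N21, N8 trip offline.
  N15 sheds 157 MW to N16, N29: 78 each (1 lost).
    N16: 80+78 = 158 > 120
    N29: 87+78 = 165 > 100
  N21 sheds 137 MW to N29: 137 each.
    N29: 165+137 = 302 > 100
  N8 sheds 157 MW to N16: 157 each.
    N16: 158+157 = 315 > 120
Round 5 — N16, N29 trip offline.
  N16 sheds 315 MW: no online neighbours, lost.
  N29 sheds 302 MW: no online neighbours, lost.
No further trips.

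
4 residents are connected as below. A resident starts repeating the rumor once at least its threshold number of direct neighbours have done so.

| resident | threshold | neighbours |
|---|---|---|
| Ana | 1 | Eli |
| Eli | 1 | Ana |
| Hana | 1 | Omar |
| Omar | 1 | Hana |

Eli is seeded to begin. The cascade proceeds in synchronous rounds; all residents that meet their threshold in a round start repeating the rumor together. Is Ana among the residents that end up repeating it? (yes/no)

yes

Round 1 — Eli starts repeating the rumor (initial).
Round 2 — checking thresholds:
  Ana: 1 of 1 neighbours ≥ 1, starts repeating the rumor.
Round 3 — no new spreads; cascade stops.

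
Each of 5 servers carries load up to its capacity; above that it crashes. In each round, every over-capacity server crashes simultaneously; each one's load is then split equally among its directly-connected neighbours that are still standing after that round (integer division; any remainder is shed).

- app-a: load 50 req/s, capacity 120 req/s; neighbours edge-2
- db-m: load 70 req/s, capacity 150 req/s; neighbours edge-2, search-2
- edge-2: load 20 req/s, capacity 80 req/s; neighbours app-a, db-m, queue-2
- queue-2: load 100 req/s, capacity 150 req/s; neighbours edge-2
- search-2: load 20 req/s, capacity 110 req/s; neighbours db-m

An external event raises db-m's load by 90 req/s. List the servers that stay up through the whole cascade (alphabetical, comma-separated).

Round 1 — db-m at 160 > 150. db-m crashes.
  db-m sheds 160 req/s to edge-2, search-2: 80 each.
    edge-2: 20+80 = 100 > 80
    search-2: 20+80 = 100 ≤ 110
Round 2 — edge-2 crashes.
  edge-2 sheds 100 req/s to app-a, queue-2: 50 each.
    app-a: 50+50 = 100 ≤ 120
    queue-2: 100+50 = 150 ≤ 150
No further crashes.

app-a, queue-2, search-2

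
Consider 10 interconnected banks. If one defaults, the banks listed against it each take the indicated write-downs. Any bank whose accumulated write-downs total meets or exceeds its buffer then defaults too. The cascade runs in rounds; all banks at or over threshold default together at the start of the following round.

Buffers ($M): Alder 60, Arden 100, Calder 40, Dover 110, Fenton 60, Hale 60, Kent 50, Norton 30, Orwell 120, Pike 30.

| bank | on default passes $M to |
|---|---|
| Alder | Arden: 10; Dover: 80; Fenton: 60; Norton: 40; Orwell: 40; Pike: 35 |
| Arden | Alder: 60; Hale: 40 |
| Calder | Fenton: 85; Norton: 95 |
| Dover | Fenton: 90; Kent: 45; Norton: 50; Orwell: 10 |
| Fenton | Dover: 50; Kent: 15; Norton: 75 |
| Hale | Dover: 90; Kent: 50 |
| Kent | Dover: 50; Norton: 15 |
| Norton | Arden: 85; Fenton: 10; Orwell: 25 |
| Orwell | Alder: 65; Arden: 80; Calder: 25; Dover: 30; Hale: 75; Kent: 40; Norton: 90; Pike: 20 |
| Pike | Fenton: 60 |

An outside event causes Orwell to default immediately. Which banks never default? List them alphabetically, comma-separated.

Calder

Round 1 — Orwell defaults (initial).
  Alder: +65 → 65 ≥ 60
  Arden: +80 → 80 < 100
  Calder: +25 → 25 < 40
  Dover: +30 → 30 < 110
  Hale: +75 → 75 ≥ 60
  Kent: +40 → 40 < 50
  Norton: +90 → 90 ≥ 30
  Pike: +20 → 20 < 30
Round 2 — Alder, Hale, Norton default.
  Arden: +10+85 → 175 ≥ 100
  Dover: +80+90 → 200 ≥ 110
  Fenton: +60+10 → 70 ≥ 60
  Kent: +50 → 90 ≥ 50
  Pike: +35 → 55 ≥ 30
Round 3 — Arden, Dover, Fenton, Kent, Pike default.
No further defaults.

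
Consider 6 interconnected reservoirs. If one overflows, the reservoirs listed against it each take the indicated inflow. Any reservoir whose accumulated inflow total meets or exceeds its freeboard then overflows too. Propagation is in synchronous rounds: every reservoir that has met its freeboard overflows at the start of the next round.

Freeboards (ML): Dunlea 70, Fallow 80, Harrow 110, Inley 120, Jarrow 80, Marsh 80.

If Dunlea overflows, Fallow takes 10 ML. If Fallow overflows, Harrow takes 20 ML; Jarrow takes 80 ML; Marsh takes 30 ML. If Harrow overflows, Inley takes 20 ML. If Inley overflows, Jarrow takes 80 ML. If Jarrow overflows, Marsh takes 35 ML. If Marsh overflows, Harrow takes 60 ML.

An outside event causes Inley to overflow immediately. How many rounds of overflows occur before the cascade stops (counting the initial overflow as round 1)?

Round 1 — Inley overflows (initial).
  Jarrow: +80 → 80 ≥ 80
Round 2 — Jarrow overflows.
  Marsh: +35 → 35 < 80
No further overflows.

2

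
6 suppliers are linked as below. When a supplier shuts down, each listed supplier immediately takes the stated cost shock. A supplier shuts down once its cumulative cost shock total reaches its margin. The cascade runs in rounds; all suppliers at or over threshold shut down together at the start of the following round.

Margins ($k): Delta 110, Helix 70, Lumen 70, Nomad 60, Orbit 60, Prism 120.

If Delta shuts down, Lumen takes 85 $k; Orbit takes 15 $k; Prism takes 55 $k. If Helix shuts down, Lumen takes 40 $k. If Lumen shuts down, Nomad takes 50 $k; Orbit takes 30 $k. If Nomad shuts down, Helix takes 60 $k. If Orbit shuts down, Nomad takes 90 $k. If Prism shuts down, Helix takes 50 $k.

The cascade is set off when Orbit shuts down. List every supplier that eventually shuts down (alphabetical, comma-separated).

Nomad, Orbit

Round 1 — Orbit shuts down (initial).
  Nomad: +90 → 90 ≥ 60
Round 2 — Nomad shuts down.
  Helix: +60 → 60 < 70
No further shutdowns.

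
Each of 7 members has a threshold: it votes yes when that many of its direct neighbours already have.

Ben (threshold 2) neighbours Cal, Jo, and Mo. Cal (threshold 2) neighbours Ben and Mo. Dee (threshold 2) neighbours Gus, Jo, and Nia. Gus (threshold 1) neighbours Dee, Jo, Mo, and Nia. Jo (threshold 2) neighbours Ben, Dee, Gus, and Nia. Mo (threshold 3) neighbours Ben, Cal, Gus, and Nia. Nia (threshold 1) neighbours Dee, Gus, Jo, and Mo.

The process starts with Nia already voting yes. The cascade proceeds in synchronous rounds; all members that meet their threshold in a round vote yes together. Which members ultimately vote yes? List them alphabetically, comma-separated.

Round 1 — Nia votes yes (initial).
Round 2 — checking thresholds:
  Dee: 1 of 3 neighbours < 2, holds.
  Gus: 1 of 4 neighbours ≥ 1, votes yes.
  Jo: 1 of 4 neighbours < 2, holds.
  Mo: 1 of 4 neighbours < 3, holds.
Round 3 — checking thresholds:
  Dee: 2 of 3 neighbours ≥ 2, votes yes.
  Jo: 2 of 4 neighbours ≥ 2, votes yes.
  Mo: 2 of 4 neighbours < 3, holds.
Round 4 — no new yes votes; cascade stops.

Dee, Gus, Jo, Nia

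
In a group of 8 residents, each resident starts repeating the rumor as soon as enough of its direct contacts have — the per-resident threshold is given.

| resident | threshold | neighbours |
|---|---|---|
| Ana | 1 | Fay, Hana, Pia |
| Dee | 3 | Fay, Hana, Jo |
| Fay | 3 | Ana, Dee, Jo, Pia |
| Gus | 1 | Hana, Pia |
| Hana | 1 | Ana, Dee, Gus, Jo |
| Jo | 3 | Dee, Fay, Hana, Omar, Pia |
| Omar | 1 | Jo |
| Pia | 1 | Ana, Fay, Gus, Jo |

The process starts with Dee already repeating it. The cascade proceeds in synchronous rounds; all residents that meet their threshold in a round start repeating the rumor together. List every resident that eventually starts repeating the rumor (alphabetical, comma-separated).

Ana, Dee, Fay, Gus, Hana, Jo, Omar, Pia

Round 1 — Dee starts repeating the rumor (initial).
Round 2 — checking thresholds:
  Fay: 1 of 4 neighbours < 3, below threshold.
  Hana: 1 of 4 neighbours ≥ 1, starts repeating the rumor.
  Jo: 1 of 5 neighbours < 3, below threshold.
Round 3 — checking thresholds:
  Ana: 1 of 3 neighbours ≥ 1, starts repeating the rumor.
  Fay: 1 of 4 neighbours < 3, below threshold.
  Gus: 1 of 2 neighbours ≥ 1, starts repeating the rumor.
  Jo: 2 of 5 neighbours < 3, below threshold.
Round 4 — checking thresholds:
  Fay: 2 of 4 neighbours < 3, below threshold.
  Jo: 2 of 5 neighbours < 3, below threshold.
  Pia: 2 of 4 neighbours ≥ 1, starts repeating the rumor.
Round 5 — checking thresholds:
  Fay: 3 of 4 neighbours ≥ 3, starts repeating the rumor.
  Jo: 3 of 5 neighbours ≥ 3, starts repeating the rumor.
Round 6 — checking thresholds:
  Omar: 1 of 1 neighbours ≥ 1, starts repeating the rumor.
Round 7 — no new spreads; cascade stops.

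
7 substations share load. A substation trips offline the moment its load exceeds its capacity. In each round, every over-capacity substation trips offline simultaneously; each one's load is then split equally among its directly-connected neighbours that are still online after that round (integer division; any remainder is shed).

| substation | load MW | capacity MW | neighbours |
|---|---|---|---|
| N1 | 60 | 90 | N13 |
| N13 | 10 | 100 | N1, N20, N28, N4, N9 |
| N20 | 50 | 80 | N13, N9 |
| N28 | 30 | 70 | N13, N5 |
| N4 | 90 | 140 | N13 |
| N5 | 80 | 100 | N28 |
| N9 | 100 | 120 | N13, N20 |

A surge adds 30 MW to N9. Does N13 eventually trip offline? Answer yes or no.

Round 1 — N9 at 130 > 120. N9 trips offline.
  N9 sheds 130 MW to N13, N20: 65 each.
    N13: 10+65 = 75 ≤ 100
    N20: 50+65 = 115 > 80
Round 2 — N20 trips offline.
  N20 sheds 115 MW to N13: 115 each.
    N13: 75+115 = 190 > 100
Round 3 — N13 trips offline.
  N13 sheds 190 MW to N1, N28, N4: 63 each (1 lost).
    N1: 60+63 = 123 > 90
    N28: 30+63 = 93 > 70
    N4: 90+63 = 153 > 140
Round 4 — N1, N28, N4 trip offline.
  N1 sheds 123 MW: no online neighbours, lost.
  N28 sheds 93 MW to N5: 93 each.
    N5: 80+93 = 173 > 100
  N4 sheds 153 MW: no online neighbours, lost.
Round 5 — N5 trips offline.
  N5 sheds 173 MW: no online neighbours, lost.
No further trips.

yes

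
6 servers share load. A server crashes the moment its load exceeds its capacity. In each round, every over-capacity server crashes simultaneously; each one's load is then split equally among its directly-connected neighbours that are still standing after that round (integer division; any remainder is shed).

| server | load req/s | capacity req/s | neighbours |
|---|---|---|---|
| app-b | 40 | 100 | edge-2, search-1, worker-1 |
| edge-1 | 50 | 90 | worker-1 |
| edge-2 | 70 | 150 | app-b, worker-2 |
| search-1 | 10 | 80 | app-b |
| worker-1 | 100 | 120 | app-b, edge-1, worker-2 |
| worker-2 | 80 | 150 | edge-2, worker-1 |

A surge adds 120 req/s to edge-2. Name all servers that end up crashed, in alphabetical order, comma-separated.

app-b, edge-1, edge-2, worker-1, worker-2

Round 1 — edge-2 at 190 > 150. edge-2 crashes.
  edge-2 sheds 190 req/s to app-b, worker-2: 95 each.
    app-b: 40+95 = 135 > 100
    worker-2: 80+95 = 175 > 150
Round 2 — app-b, worker-2 crash.
  app-b sheds 135 req/s to search-1, worker-1: 67 each (1 lost).
    search-1: 10+67 = 77 ≤ 80
    worker-1: 100+67 = 167 > 120
  worker-2 sheds 175 req/s to worker-1: 175 each.
    worker-1: 167+175 = 342 > 120
Round 3 — worker-1 crashes.
  worker-1 sheds 342 req/s to edge-1: 342 each.
    edge-1: 50+342 = 392 > 90
Round 4 — edge-1 crashes.
  edge-1 sheds 392 req/s: no online neighbours, lost.
No further crashes.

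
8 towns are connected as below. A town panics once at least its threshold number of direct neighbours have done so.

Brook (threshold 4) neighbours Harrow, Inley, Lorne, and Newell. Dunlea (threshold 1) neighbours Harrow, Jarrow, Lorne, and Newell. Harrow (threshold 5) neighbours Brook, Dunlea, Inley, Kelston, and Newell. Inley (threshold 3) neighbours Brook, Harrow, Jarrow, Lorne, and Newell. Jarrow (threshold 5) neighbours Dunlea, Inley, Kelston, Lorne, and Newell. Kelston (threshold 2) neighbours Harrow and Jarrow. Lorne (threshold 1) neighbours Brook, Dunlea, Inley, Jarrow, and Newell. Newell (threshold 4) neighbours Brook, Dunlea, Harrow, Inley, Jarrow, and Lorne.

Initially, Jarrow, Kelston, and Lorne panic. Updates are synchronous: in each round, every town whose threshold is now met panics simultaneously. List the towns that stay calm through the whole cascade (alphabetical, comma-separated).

Round 1 — Jarrow, Kelston, Lorne panic (initial).
Round 2 — checking thresholds:
  Brook: 1 of 4 neighbours < 4, below threshold.
  Dunlea: 2 of 4 neighbours ≥ 1, panics.
  Harrow: 1 of 5 neighbours < 5, below threshold.
  Inley: 2 of 5 neighbours < 3, below threshold.
  Newell: 2 of 6 neighbours < 4, below threshold.
Round 3 — no new panics; cascade stops.

Brook, Harrow, Inley, Newell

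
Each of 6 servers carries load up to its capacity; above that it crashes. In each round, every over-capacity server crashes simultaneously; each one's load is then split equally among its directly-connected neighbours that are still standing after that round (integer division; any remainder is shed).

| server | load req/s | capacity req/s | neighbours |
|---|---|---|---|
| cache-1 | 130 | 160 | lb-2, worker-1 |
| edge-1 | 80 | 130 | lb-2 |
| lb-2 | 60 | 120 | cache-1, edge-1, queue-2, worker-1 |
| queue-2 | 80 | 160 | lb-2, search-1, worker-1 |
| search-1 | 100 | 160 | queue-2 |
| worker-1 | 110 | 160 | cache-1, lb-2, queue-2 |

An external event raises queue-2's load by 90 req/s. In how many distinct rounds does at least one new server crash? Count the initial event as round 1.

4

Round 1 — queue-2 at 170 > 160. queue-2 crashes.
  queue-2 sheds 170 req/s to lb-2, search-1, worker-1: 56 each (2 lost).
    lb-2: 60+56 = 116 ≤ 120
    search-1: 100+56 = 156 ≤ 160
    worker-1: 110+56 = 166 > 160
Round 2 — worker-1 crashes.
  worker-1 sheds 166 req/s to cache-1, lb-2: 83 each.
    cache-1: 130+83 = 213 > 160
    lb-2: 116+83 = 199 > 120
Round 3 — cache-1, lb-2 crash.
  cache-1 sheds 213 req/s: no online neighbours, lost.
  lb-2 sheds 199 req/s to edge-1: 199 each.
    edge-1: 80+199 = 279 > 130
Round 4 — edge-1 crashes.
  edge-1 sheds 279 req/s: no online neighbours, lost.
No further crashes.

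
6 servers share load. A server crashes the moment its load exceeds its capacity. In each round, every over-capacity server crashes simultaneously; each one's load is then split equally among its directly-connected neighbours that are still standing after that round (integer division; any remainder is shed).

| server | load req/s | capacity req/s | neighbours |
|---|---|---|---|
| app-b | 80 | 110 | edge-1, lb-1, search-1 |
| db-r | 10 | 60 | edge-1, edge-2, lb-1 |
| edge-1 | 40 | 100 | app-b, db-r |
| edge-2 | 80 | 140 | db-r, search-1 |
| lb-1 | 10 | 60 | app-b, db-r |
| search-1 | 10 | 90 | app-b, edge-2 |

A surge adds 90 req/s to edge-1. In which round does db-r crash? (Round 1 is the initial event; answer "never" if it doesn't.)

Round 1 — edge-1 at 130 > 100. edge-1 crashes.
  edge-1 sheds 130 req/s to app-b, db-r: 65 each.
    app-b: 80+65 = 145 > 110
    db-r: 10+65 = 75 > 60
Round 2 — app-b, db-r crash.
  app-b sheds 145 req/s to lb-1, search-1: 72 each (1 lost).
    lb-1: 10+72 = 82 > 60
    search-1: 10+72 = 82 ≤ 90
  db-r sheds 75 req/s to edge-2, lb-1: 37 each (1 lost).
    edge-2: 80+37 = 117 ≤ 140
    lb-1: 82+37 = 119 > 60
Round 3 — lb-1 crashes.
  lb-1 sheds 119 req/s: no online neighbours, lost.
No further crashes.

2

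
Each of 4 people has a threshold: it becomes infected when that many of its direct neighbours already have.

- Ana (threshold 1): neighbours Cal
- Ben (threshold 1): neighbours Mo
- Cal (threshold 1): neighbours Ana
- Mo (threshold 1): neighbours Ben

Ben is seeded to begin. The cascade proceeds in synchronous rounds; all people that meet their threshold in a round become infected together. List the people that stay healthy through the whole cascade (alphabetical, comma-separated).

Ana, Cal

Round 1 — Ben becomes infected (initial).
Round 2 — checking thresholds:
  Mo: 1 of 1 neighbours ≥ 1, becomes infected.
Round 3 — no new infections; cascade stops.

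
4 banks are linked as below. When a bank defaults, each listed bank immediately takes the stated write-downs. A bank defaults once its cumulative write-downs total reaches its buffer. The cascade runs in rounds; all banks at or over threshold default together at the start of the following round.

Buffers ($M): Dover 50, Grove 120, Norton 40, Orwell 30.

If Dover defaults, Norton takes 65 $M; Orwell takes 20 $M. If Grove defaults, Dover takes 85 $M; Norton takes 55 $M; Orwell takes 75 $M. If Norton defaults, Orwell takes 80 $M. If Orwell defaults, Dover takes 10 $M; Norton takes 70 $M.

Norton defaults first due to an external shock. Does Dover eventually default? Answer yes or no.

Round 1 — Norton defaults (initial).
  Orwell: +80 → 80 ≥ 30
Round 2 — Orwell defaults.
  Dover: +10 → 10 < 50
No further defaults.

no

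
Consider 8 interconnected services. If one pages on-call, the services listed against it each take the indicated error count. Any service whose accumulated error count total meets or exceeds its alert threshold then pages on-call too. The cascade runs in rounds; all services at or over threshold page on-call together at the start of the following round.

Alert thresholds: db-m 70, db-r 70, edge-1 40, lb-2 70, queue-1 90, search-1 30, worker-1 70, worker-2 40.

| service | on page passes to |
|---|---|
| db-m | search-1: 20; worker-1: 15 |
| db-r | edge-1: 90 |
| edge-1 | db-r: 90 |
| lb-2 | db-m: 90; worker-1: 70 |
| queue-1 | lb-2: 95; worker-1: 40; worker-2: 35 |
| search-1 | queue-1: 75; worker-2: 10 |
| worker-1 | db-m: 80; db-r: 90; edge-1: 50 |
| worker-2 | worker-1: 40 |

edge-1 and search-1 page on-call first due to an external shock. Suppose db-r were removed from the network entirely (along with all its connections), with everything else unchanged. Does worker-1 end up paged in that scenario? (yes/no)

With db-r removed:
Round 1 — edge-1, search-1 page on-call (initial).
  queue-1: +75 → 75 < 90
  worker-2: +10 → 10 < 40
No further pages.

no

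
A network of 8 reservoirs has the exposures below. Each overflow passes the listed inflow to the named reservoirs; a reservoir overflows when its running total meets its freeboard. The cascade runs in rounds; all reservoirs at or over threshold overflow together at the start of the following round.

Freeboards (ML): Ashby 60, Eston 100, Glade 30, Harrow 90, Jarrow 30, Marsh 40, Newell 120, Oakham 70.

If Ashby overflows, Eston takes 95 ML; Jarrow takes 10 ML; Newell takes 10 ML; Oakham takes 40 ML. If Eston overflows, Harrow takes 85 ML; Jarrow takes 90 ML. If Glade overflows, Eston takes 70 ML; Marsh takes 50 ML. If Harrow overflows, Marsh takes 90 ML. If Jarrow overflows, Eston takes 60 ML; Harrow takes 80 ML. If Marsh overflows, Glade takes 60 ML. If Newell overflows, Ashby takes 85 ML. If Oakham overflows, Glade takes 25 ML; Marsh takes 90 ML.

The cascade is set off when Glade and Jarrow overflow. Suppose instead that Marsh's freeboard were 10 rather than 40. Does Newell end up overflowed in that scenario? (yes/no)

With Marsh's freeboard at 10:
Round 1 — Glade, Jarrow overflow (initial).
  Eston: +70+60 → 130 ≥ 100
  Harrow: +80 → 80 < 90
  Marsh: +50 → 50 ≥ 10
Round 2 — Eston, Marsh overflow.
  Harrow: +85 → 165 ≥ 90
Round 3 — Harrow overflows.
No further overflows.

no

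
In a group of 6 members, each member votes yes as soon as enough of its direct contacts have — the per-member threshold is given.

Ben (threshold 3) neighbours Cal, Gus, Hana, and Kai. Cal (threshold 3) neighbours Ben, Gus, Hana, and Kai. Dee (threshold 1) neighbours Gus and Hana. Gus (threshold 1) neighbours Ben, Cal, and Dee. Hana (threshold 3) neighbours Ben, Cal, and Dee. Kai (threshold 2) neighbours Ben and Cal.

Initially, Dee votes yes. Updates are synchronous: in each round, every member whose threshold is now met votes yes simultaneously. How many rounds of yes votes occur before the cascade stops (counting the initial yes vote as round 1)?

Round 1 — Dee votes yes (initial).
Round 2 — checking thresholds:
  Gus: 1 of 3 neighbours ≥ 1, votes yes.
  Hana: 1 of 3 neighbours < 3, below threshold.
Round 3 — no new yes votes; cascade stops.

2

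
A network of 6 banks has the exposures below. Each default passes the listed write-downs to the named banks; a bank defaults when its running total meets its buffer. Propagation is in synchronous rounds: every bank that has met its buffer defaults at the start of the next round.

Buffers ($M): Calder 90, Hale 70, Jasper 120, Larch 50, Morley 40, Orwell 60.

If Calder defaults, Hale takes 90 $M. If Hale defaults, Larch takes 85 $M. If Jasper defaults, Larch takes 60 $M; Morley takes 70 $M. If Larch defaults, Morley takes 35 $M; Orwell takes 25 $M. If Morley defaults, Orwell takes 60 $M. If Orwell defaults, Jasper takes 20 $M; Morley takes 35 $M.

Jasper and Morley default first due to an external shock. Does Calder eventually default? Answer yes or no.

Round 1 — Jasper, Morley default (initial).
  Larch: +60 → 60 ≥ 50
  Orwell: +60 → 60 ≥ 60
Round 2 — Larch, Orwell default.
No further defaults.

no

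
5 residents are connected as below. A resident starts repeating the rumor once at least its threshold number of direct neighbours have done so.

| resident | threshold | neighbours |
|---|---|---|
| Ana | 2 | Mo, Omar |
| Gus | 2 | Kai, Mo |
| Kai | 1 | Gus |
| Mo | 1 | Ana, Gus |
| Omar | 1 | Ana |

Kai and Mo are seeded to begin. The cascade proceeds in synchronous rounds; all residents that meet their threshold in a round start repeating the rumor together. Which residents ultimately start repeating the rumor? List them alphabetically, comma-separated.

Gus, Kai, Mo

Round 1 — Kai, Mo start repeating the rumor (initial).
Round 2 — checking thresholds:
  Ana: 1 of 2 neighbours < 2, holds.
  Gus: 2 of 2 neighbours ≥ 2, starts repeating the rumor.
Round 3 — no new spreads; cascade stops.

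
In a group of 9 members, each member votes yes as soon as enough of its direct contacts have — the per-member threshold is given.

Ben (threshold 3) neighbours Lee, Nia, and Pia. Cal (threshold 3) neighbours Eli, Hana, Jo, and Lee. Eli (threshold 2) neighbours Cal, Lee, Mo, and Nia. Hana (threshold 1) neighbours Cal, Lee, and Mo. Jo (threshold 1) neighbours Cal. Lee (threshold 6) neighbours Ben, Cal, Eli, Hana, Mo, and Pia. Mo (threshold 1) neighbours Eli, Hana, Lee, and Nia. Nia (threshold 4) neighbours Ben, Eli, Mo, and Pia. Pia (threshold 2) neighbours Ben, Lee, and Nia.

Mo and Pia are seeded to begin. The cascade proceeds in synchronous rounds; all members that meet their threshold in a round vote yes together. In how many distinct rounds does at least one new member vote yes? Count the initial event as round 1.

Round 1 — Mo, Pia vote yes (initial).
Round 2 — checking thresholds:
  Ben: 1 of 3 neighbours < 3, holds.
  Eli: 1 of 4 neighbours < 2, holds.
  Hana: 1 of 3 neighbours ≥ 1, votes yes.
  Lee: 2 of 6 neighbours < 6, holds.
  Nia: 2 of 4 neighbours < 4, holds.
Round 3 — no new yes votes; cascade stops.

2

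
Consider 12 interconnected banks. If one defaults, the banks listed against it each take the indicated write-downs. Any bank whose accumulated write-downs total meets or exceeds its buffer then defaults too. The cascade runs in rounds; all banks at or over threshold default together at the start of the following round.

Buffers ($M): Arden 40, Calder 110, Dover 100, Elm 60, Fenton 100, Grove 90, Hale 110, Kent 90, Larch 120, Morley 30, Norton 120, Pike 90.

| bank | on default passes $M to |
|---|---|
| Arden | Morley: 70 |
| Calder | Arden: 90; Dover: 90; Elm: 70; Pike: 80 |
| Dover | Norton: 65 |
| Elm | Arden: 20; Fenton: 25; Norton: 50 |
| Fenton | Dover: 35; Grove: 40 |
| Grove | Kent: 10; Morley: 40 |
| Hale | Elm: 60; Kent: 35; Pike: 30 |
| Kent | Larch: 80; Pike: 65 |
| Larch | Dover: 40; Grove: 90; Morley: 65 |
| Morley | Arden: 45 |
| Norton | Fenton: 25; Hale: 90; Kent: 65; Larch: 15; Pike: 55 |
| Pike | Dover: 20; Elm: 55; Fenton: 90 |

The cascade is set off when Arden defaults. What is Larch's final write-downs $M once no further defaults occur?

Round 1 — Arden defaults (initial).
  Morley: +70 → 70 ≥ 30
Round 2 — Morley defaults.
No further defaults.

0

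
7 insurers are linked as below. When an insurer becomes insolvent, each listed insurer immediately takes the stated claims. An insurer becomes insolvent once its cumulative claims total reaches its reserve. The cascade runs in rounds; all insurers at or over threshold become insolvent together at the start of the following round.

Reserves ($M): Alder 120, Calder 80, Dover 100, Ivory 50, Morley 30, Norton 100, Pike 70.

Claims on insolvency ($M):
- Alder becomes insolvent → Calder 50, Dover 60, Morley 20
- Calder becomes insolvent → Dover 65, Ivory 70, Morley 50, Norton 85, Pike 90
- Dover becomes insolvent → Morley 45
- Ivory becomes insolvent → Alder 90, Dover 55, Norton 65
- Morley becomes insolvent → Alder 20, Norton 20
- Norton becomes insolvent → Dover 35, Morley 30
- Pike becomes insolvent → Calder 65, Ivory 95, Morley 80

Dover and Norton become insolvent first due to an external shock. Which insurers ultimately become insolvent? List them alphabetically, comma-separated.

Round 1 — Dover, Norton become insolvent (initial).
  Morley: +45+30 → 75 ≥ 30
Round 2 — Morley becomes insolvent.
  Alder: +20 → 20 < 120
No further insolvencies.

Dover, Morley, Norton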